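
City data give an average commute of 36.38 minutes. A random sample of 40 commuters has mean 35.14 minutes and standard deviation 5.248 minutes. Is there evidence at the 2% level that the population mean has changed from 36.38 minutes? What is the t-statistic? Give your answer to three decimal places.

-1.494

H0: μ = 36.38; H1: μ ≠ 36.38 (one-sample t-test, two-sided).
t = (x̄ − μ₀)/(s/√n) = (35.14 − 36.38)/(5.248/√40) = -1.494
df = n − 1 = 39
Two-sided p-value ≈ 0.1431
Since p ≈ 0.1431 > α = 0.02, fail to reject H0; the data do not provide sufficient evidence against H0.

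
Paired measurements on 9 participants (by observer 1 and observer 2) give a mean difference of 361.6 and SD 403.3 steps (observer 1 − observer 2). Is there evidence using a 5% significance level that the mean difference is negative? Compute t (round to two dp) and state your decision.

t = 2.69; fail to reject H0

H0: μ_d = 0; H1: μ_d < 0 (paired t-test on the differences, left-tailed).
t = d̄/(s_d/√n) = 361.6/(403.3/√9) = 2.69
df = n − 1 = 8
p-value = P(T ≤ 2.69) ≈ 0.986
Since p ≈ 0.986 > α = 0.05, fail to reject H0; the data do not provide sufficient evidence against H0.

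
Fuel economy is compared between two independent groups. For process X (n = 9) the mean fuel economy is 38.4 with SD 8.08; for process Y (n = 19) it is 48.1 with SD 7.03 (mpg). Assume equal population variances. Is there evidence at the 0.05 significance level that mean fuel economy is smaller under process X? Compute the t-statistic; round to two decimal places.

-3.25

Let group 1 = process X, group 2 = process Y. H0: μ_1 = μ_2; H1: μ_1 < μ_2 (two-sample pooled-variance t-test, left-tailed).
s_p² = [(9−1)·8.08² + (19−1)·7.03²]/(9+19−2) = 54.3026
t = (38.4 − 48.1)/√[54.3026·(1/9 + 1/19)] = -3.25
df = n₁ + n₂ − 2 = 26
p-value = P(T ≤ -3.25) ≈ 0.0016
Since p ≈ 0.0016 < α = 0.05, reject H0; the evidence is statistically significant.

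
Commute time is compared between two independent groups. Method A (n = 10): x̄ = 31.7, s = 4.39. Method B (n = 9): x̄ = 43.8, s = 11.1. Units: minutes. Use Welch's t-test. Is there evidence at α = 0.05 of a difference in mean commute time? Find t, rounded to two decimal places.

-3.06

Let group 1 = method A, group 2 = method B. H0: μ_1 = μ_2; H1: μ_1 ≠ μ_2 (Welch's two-sample t-test, two-sided).
t = (x̄_1 − x̄_2)/√(s_1²/n_1 + s_2²/n_2) = (31.7 − 43.8)/√(4.39²/10 + 11.1²/9) = -3.06
Welch–Satterthwaite df ≈ 10.23
Two-sided p-value ≈ 0.012
Since p ≈ 0.012 < α = 0.05, reject H0; the evidence is statistically significant.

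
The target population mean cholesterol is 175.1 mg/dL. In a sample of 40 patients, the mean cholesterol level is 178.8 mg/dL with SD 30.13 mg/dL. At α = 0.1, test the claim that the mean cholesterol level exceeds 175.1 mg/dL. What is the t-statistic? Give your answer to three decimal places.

0.777

H0: μ = 175.1; H1: μ > 175.1 (one-sample t-test, right-tailed).
t = (x̄ − μ₀)/(s/√n) = (178.8 − 175.1)/(30.13/√40) = 0.777
df = n − 1 = 39
p-value = P(T ≥ 0.777) ≈ 0.221
Since p ≈ 0.221 > α = 0.1, fail to reject H0; the evidence is not statistically significant.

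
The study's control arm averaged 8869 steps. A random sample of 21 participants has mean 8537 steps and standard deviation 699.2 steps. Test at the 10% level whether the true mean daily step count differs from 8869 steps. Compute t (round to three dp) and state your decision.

H0: μ = 8869; H1: μ ≠ 8869 (one-sample t-test, two-sided).
t = (x̄ − μ₀)/(s/√n) = (8537 − 8869)/(699.2/√21) = -2.176
df = n − 1 = 20
Two-sided p-value ≈ 0.0417
Since p ≈ 0.0417 < α = 0.1, reject H0; the data support H1.

t = -2.176; reject H0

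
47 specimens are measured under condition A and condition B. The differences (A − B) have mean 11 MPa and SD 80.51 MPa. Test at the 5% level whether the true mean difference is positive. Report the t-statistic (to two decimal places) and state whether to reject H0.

H0: μ_d = 0; H1: μ_d > 0 (paired t-test on the differences, right-tailed).
t = d̄/(s_d/√n) = 11/(80.51/√47) = 0.94
df = n − 1 = 46
p-value = P(T ≥ 0.94) ≈ 0.1769
Since p ≈ 0.1769 > α = 0.05, fail to reject H0; the data do not provide sufficient evidence against H0.

t = 0.94; fail to reject H0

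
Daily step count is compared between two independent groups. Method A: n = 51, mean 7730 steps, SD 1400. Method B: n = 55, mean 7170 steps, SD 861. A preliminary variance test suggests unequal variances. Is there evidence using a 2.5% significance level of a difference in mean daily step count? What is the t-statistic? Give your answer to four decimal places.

Let group 1 = method A, group 2 = method B. H0: μ_1 = μ_2; H1: μ_1 ≠ μ_2 (Welch's two-sample t-test, two-sided).
t = (x̄_1 − x̄_2)/√(s_1²/n_1 + s_2²/n_2) = (7730 − 7170)/√(1400²/51 + 861²/55) = 2.4579
Welch–Satterthwaite df ≈ 81.89
Two-sided p-value ≈ 0.016
Since p ≈ 0.016 < α = 0.025, reject H0; the data support H1.

2.4579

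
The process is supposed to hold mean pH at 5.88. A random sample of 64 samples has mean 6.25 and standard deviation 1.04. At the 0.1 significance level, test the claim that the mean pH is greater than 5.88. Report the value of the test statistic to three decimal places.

H0: μ = 5.88; H1: μ > 5.88 (one-sample t-test, right-tailed).
t = (x̄ − μ₀)/(s/√n) = (6.25 − 5.88)/(1.04/√64) = 2.846
df = n − 1 = 63
p-value = P(T ≥ 2.846) ≈ 0.0030
Since p ≈ 0.0030 < α = 0.1, reject H0; the evidence is statistically significant.

2.846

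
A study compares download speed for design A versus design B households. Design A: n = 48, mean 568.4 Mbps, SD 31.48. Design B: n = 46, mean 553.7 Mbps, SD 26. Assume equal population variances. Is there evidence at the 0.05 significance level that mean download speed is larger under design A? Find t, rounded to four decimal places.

Let group 1 = design A, group 2 = design B. H0: μ_1 = μ_2; H1: μ_1 > μ_2 (two-sample pooled-variance t-test, right-tailed).
s_p² = [(48−1)·31.48² + (46−1)·26²]/(48+46−2) = 836.919
t = (568.4 − 553.7)/√[836.919·(1/48 + 1/46)] = 2.4627
df = n₁ + n₂ − 2 = 92
p-value = P(T ≥ 2.4627) ≈ 0.008
Since p ≈ 0.008 < α = 0.05, reject H0; the data support H1.

2.4627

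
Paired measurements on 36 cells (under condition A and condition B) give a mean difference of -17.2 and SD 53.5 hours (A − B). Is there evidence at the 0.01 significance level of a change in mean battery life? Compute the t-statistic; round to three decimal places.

-1.929

H0: μ_d = 0; H1: μ_d ≠ 0 (paired t-test on the differences, two-sided).
t = d̄/(s_d/√n) = -17.2/(53.5/√36) = -1.929
df = n − 1 = 35
Two-sided p-value ≈ 0.0619
Since p ≈ 0.0619 > α = 0.01, fail to reject H0; the data do not provide sufficient evidence against H0.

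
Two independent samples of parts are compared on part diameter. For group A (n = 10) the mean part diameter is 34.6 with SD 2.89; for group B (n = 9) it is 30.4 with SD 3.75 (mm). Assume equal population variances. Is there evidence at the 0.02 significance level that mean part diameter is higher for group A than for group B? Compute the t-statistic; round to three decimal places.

Let group 1 = group A, group 2 = group B. H0: μ_1 = μ_2; H1: μ_1 > μ_2 (two-sample pooled-variance t-test, right-tailed).
s_p² = [(10−1)·2.89² + (9−1)·3.75²]/(10+9−2) = 11.0393
t = (34.6 − 30.4)/√[11.0393·(1/10 + 1/9)] = 2.751
df = n₁ + n₂ − 2 = 17
p-value = P(T ≥ 2.751) ≈ 0.0068
Since p ≈ 0.0068 < α = 0.02, reject H0; the evidence is statistically significant.

2.751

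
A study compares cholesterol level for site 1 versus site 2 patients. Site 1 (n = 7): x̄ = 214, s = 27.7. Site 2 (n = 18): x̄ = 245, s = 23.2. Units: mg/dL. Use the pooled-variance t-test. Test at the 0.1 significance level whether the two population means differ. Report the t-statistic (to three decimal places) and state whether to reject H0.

t = -2.846; reject H0

Let group 1 = site 1, group 2 = site 2. H0: μ_1 = μ_2; H1: μ_1 ≠ μ_2 (two-sample pooled-variance t-test, two-sided).
s_p² = [(7−1)·27.7² + (18−1)·23.2²]/(7+18−2) = 597.992
t = (214 − 245)/√[597.992·(1/7 + 1/18)] = -2.846
df = n₁ + n₂ − 2 = 23
Two-sided p-value ≈ 0.009
Since p ≈ 0.009 < α = 0.1, reject H0; the data support H1.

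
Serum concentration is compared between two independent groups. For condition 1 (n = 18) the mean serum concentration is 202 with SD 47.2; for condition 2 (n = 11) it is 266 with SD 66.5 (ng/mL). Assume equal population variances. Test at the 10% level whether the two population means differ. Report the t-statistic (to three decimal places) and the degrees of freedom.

Let group 1 = condition 1, group 2 = condition 2. H0: μ_1 = μ_2; H1: μ_1 ≠ μ_2 (two-sample pooled-variance t-test, two-sided).
s_p² = [(18−1)·47.2² + (11−1)·66.5²]/(18+11−2) = 3040.58
t = (202 − 266)/√[3040.58·(1/18 + 1/11)] = -3.033
df = n₁ + n₂ − 2 = 27
Two-sided p-value ≈ 0.0053
Since p ≈ 0.0053 < α = 0.1, reject H0; the evidence is statistically significant.

t = -3.033, df = 27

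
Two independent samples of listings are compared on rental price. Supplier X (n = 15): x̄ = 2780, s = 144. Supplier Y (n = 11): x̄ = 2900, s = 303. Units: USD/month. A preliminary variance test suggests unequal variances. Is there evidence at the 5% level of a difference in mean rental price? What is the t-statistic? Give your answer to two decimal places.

-1.22

Let group 1 = supplier X, group 2 = supplier Y. H0: μ_1 = μ_2; H1: μ_1 ≠ μ_2 (Welch's two-sample t-test, two-sided).
t = (x̄_1 − x̄_2)/√(s_1²/n_1 + s_2²/n_2) = (2780 − 2900)/√(144²/15 + 303²/11) = -1.22
Welch–Satterthwaite df ≈ 13.33
Two-sided p-value ≈ 0.245
Since p ≈ 0.245 > α = 0.05, fail to reject H0; the data do not provide sufficient evidence against H0.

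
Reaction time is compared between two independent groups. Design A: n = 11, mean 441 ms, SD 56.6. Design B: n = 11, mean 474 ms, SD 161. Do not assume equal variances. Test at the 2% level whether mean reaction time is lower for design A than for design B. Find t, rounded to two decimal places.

-0.64

Let group 1 = design A, group 2 = design B. H0: μ_1 = μ_2; H1: μ_1 < μ_2 (Welch's two-sample t-test, left-tailed).
t = (x̄_1 − x̄_2)/√(s_1²/n_1 + s_2²/n_2) = (441 − 474)/√(56.6²/11 + 161²/11) = -0.64
Welch–Satterthwaite df ≈ 12.43
p-value = P(T ≤ -0.64) ≈ 0.2665
Since p ≈ 0.2665 > α = 0.02, fail to reject H0; the data do not provide sufficient evidence against H0.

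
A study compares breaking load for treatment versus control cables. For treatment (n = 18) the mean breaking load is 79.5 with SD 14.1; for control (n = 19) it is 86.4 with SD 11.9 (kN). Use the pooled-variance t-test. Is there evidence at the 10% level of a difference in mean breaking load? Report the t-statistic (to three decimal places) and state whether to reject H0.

Let group 1 = treatment, group 2 = control. H0: μ_1 = μ_2; H1: μ_1 ≠ μ_2 (two-sample pooled-variance t-test, two-sided).
s_p² = [(18−1)·14.1² + (19−1)·11.9²]/(18+19−2) = 169.393
t = (79.5 − 86.4)/√[169.393·(1/18 + 1/19)] = -1.612
df = n₁ + n₂ − 2 = 35
Two-sided p-value ≈ 0.116
Since p ≈ 0.116 > α = 0.1, fail to reject H0; the evidence is not statistically significant.

t = -1.612; fail to reject H0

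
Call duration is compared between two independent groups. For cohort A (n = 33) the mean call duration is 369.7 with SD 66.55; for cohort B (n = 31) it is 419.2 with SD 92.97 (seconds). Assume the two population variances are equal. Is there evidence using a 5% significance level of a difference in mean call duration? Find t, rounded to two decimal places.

Let group 1 = cohort A, group 2 = cohort B. H0: μ_1 = μ_2; H1: μ_1 ≠ μ_2 (two-sample pooled-variance t-test, two-sided).
s_p² = [(33−1)·66.55² + (31−1)·92.97²]/(33+31−2) = 6468.19
t = (369.7 − 419.2)/√[6468.19·(1/33 + 1/31)] = -2.46
df = n₁ + n₂ − 2 = 62
Two-sided p-value ≈ 0.0167
Since p ≈ 0.0167 < α = 0.05, reject H0; the data support H1.

-2.46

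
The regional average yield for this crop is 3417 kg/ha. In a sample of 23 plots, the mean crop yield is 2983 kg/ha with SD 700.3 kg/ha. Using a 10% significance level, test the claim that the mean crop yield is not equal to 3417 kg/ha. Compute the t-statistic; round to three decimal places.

H0: μ = 3417; H1: μ ≠ 3417 (one-sample t-test, two-sided).
t = (x̄ − μ₀)/(s/√n) = (2983 − 3417)/(700.3/√23) = -2.972
df = n − 1 = 22
Two-sided p-value ≈ 0.007
Since p ≈ 0.007 < α = 0.1, reject H0; the evidence is statistically significant.

-2.972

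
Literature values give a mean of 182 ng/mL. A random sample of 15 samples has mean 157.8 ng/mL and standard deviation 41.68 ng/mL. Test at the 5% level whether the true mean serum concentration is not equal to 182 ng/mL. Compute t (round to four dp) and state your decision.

t = -2.2487; reject H0

H0: μ = 182; H1: μ ≠ 182 (one-sample t-test, two-sided).
t = (x̄ − μ₀)/(s/√n) = (157.8 − 182)/(41.68/√15) = -2.2487
df = n − 1 = 14
Two-sided p-value ≈ 0.0412
Since p ≈ 0.0412 < α = 0.05, reject H0; the data support H1.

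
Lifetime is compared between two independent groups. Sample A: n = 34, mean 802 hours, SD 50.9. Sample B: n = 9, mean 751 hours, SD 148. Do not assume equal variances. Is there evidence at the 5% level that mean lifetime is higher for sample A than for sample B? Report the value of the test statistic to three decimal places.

Let group 1 = sample A, group 2 = sample B. H0: μ_1 = μ_2; H1: μ_1 > μ_2 (Welch's two-sample t-test, right-tailed).
t = (x̄_1 − x̄_2)/√(s_1²/n_1 + s_2²/n_2) = (802 − 751)/√(50.9²/34 + 148²/9) = 1.018
Welch–Satterthwaite df ≈ 8.51
p-value = P(T ≥ 1.018) ≈ 0.168
Since p ≈ 0.168 > α = 0.05, fail to reject H0; the data do not provide sufficient evidence against H0.

1.018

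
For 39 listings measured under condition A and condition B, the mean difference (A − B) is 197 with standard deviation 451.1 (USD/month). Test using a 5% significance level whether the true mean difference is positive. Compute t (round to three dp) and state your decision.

t = 2.727; reject H0

H0: μ_d = 0; H1: μ_d > 0 (paired t-test on the differences, right-tailed).
t = d̄/(s_d/√n) = 197/(451.1/√39) = 2.727
df = n − 1 = 38
p-value = P(T ≥ 2.727) ≈ 0.005
Since p ≈ 0.005 < α = 0.05, reject H0; the evidence is statistically significant.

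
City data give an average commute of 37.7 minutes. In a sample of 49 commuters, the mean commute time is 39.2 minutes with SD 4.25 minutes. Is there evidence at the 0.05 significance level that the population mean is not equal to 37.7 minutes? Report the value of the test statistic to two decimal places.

2.47

H0: μ = 37.7; H1: μ ≠ 37.7 (one-sample t-test, two-sided).
t = (x̄ − μ₀)/(s/√n) = (39.2 − 37.7)/(4.25/√49) = 2.47
df = n − 1 = 48
Two-sided p-value ≈ 0.017
Since p ≈ 0.017 < α = 0.05, reject H0; the data support H1.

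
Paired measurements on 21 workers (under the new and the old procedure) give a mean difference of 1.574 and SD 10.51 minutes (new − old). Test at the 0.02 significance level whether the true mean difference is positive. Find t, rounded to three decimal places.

H0: μ_d = 0; H1: μ_d > 0 (paired t-test on the differences, right-tailed).
t = d̄/(s_d/√n) = 1.574/(10.51/√21) = 0.686
df = n − 1 = 20
p-value = P(T ≥ 0.686) ≈ 0.250
Since p ≈ 0.250 > α = 0.02, fail to reject H0; the data do not provide sufficient evidence against H0.

0.686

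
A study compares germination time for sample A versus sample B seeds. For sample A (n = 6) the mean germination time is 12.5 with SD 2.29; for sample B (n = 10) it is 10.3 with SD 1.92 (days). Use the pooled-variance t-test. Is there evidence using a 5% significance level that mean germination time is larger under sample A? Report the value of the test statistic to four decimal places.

2.0683

Let group 1 = sample A, group 2 = sample B. H0: μ_1 = μ_2; H1: μ_1 > μ_2 (two-sample pooled-variance t-test, right-tailed).
s_p² = [(6−1)·2.29² + (10−1)·1.92²]/(6+10−2) = 4.24272
t = (12.5 − 10.3)/√[4.24272·(1/6 + 1/10)] = 2.0683
df = n₁ + n₂ − 2 = 14
p-value = P(T ≥ 2.0683) ≈ 0.029
Since p ≈ 0.029 < α = 0.05, reject H0; the evidence is statistically significant.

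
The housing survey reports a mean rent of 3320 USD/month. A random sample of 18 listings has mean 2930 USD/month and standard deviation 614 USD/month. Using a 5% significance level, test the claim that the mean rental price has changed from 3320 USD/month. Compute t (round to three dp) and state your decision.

H0: μ = 3320; H1: μ ≠ 3320 (one-sample t-test, two-sided).
t = (x̄ − μ₀)/(s/√n) = (2930 − 3320)/(614/√18) = -2.695
df = n − 1 = 17
Two-sided p-value ≈ 0.015
Since p ≈ 0.015 < α = 0.05, reject H0; the data support H1.

t = -2.695; reject H0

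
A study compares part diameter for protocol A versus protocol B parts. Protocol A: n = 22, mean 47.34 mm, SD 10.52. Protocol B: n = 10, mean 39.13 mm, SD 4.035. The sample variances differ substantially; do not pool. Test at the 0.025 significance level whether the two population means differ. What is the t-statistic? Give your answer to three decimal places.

3.182

Let group 1 = protocol A, group 2 = protocol B. H0: μ_1 = μ_2; H1: μ_1 ≠ μ_2 (Welch's two-sample t-test, two-sided).
t = (x̄_1 − x̄_2)/√(s_1²/n_1 + s_2²/n_2) = (47.34 − 39.13)/√(10.52²/22 + 4.035²/10) = 3.182
Welch–Satterthwaite df ≈ 29.57
Two-sided p-value ≈ 0.003
Since p ≈ 0.003 < α = 0.025, reject H0; the evidence is statistically significant.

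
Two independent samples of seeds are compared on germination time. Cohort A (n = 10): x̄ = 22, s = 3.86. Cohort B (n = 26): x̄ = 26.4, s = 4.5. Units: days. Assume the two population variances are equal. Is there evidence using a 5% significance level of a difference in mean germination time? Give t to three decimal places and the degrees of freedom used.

Let group 1 = cohort A, group 2 = cohort B. H0: μ_1 = μ_2; H1: μ_1 ≠ μ_2 (two-sample pooled-variance t-test, two-sided).
s_p² = [(10−1)·3.86² + (26−1)·4.5²]/(10+26−2) = 18.8337
t = (22 − 26.4)/√[18.8337·(1/10 + 1/26)] = -2.725
df = n₁ + n₂ − 2 = 34
Two-sided p-value ≈ 0.0101
Since p ≈ 0.0101 < α = 0.05, reject H0; the data support H1.

t = -2.725, df = 34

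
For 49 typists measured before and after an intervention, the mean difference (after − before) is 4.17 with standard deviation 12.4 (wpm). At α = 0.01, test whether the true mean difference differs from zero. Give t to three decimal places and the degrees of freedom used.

H0: μ_d = 0; H1: μ_d ≠ 0 (paired t-test on the differences, two-sided).
t = d̄/(s_d/√n) = 4.17/(12.4/√49) = 2.354
df = n − 1 = 48
Two-sided p-value ≈ 0.023
Since p ≈ 0.023 > α = 0.01, fail to reject H0; the evidence is not statistically significant.

t = 2.354, df = 48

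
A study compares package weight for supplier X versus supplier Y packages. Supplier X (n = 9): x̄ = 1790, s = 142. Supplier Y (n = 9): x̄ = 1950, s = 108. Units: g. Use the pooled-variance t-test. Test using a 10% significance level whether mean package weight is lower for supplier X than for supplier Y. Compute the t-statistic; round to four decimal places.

-2.6905

Let group 1 = supplier X, group 2 = supplier Y. H0: μ_1 = μ_2; H1: μ_1 < μ_2 (two-sample pooled-variance t-test, left-tailed).
s_p² = [(9−1)·142² + (9−1)·108²]/(9+9−2) = 15914
t = (1790 − 1950)/√[15914·(1/9 + 1/9)] = -2.6905
df = n₁ + n₂ − 2 = 16
p-value = P(T ≤ -2.6905) ≈ 0.008
Since p ≈ 0.008 < α = 0.1, reject H0; the data support H1.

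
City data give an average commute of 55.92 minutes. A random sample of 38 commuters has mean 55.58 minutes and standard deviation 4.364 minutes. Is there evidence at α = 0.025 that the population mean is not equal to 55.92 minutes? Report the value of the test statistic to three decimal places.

H0: μ = 55.92; H1: μ ≠ 55.92 (one-sample t-test, two-sided).
t = (x̄ − μ₀)/(s/√n) = (55.58 − 55.92)/(4.364/√38) = -0.480
df = n − 1 = 37
Two-sided p-value ≈ 0.634
Since p ≈ 0.634 > α = 0.025, fail to reject H0; the evidence is not statistically significant.

-0.480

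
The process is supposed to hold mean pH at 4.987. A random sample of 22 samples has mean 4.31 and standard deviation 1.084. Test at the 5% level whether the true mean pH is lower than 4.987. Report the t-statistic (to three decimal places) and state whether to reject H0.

H0: μ = 4.987; H1: μ < 4.987 (one-sample t-test, left-tailed).
t = (x̄ − μ₀)/(s/√n) = (4.31 − 4.987)/(1.084/√22) = -2.929
df = n − 1 = 21
p-value = P(T ≤ -2.929) ≈ 0.0040
Since p ≈ 0.0040 < α = 0.05, reject H0; the data support H1.

t = -2.929; reject H0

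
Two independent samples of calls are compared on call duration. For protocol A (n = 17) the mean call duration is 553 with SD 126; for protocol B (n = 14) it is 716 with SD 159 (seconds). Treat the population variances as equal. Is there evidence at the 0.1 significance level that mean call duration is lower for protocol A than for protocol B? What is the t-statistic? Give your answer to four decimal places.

Let group 1 = protocol A, group 2 = protocol B. H0: μ_1 = μ_2; H1: μ_1 < μ_2 (two-sample pooled-variance t-test, left-tailed).
s_p² = [(17−1)·126² + (14−1)·159²]/(17+14−2) = 20092
t = (553 − 716)/√[20092·(1/17 + 1/14)] = -3.1863
df = n₁ + n₂ − 2 = 29
p-value = P(T ≤ -3.1863) ≈ 0.002
Since p ≈ 0.002 < α = 0.1, reject H0; the evidence is statistically significant.

-3.1863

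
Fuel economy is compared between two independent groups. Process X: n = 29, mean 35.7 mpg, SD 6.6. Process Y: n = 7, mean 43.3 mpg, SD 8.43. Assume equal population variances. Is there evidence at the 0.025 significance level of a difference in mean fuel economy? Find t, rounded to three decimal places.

-2.594

Let group 1 = process X, group 2 = process Y. H0: μ_1 = μ_2; H1: μ_1 ≠ μ_2 (two-sample pooled-variance t-test, two-sided).
s_p² = [(29−1)·6.6² + (7−1)·8.43²]/(29+7−2) = 48.4138
t = (35.7 − 43.3)/√[48.4138·(1/29 + 1/7)] = -2.594
df = n₁ + n₂ − 2 = 34
Two-sided p-value ≈ 0.0139
Since p ≈ 0.0139 < α = 0.025, reject H0; the evidence is statistically significant.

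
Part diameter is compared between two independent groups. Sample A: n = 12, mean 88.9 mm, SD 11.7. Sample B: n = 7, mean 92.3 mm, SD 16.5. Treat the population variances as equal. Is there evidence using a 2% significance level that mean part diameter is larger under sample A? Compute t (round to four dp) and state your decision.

Let group 1 = sample A, group 2 = sample B. H0: μ_1 = μ_2; H1: μ_1 > μ_2 (two-sample pooled-variance t-test, right-tailed).
s_p² = [(12−1)·11.7² + (7−1)·16.5²]/(12+7−2) = 184.664
t = (88.9 − 92.3)/√[184.664·(1/12 + 1/7)] = -0.5261
df = n₁ + n₂ − 2 = 17
p-value = P(T ≥ -0.5261) ≈ 0.697
Since p ≈ 0.697 > α = 0.02, fail to reject H0; the evidence is not statistically significant.

t = -0.5261; fail to reject H0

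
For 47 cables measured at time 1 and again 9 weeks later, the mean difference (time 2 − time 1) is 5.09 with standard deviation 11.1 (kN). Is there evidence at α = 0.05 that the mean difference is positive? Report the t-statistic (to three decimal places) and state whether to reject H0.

H0: μ_d = 0; H1: μ_d > 0 (paired t-test on the differences, right-tailed).
t = d̄/(s_d/√n) = 5.09/(11.1/√47) = 3.144
df = n − 1 = 46
p-value = P(T ≥ 3.144) ≈ 0.0015
Since p ≈ 0.0015 < α = 0.05, reject H0; the data support H1.

t = 3.144; reject H0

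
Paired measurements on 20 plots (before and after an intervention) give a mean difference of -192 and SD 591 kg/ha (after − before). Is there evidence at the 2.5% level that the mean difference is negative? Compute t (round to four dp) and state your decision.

t = -1.4529; fail to reject H0

H0: μ_d = 0; H1: μ_d < 0 (paired t-test on the differences, left-tailed).
t = d̄/(s_d/√n) = -192/(591/√20) = -1.4529
df = n − 1 = 19
p-value = P(T ≤ -1.4529) ≈ 0.0813
Since p ≈ 0.0813 > α = 0.025, fail to reject H0; the evidence is not statistically significant.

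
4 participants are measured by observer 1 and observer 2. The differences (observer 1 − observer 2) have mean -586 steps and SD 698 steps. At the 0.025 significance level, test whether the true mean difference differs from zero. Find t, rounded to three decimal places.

-1.679

H0: μ_d = 0; H1: μ_d ≠ 0 (paired t-test on the differences, two-sided).
t = d̄/(s_d/√n) = -586/(698/√4) = -1.679
df = n − 1 = 3
Two-sided p-value ≈ 0.1917
Since p ≈ 0.1917 > α = 0.025, fail to reject H0; the data do not provide sufficient evidence against H0.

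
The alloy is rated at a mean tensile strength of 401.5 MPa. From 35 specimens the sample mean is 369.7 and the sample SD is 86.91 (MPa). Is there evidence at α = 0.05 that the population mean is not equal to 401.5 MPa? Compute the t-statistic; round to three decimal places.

H0: μ = 401.5; H1: μ ≠ 401.5 (one-sample t-test, two-sided).
t = (x̄ − μ₀)/(s/√n) = (369.7 − 401.5)/(86.91/√35) = -2.165
df = n − 1 = 34
Two-sided p-value ≈ 0.0375
Since p ≈ 0.0375 < α = 0.05, reject H0; the data support H1.

-2.165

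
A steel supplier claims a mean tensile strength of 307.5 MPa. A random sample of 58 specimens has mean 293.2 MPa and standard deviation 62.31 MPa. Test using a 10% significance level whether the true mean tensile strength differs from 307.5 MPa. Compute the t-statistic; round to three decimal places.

H0: μ = 307.5; H1: μ ≠ 307.5 (one-sample t-test, two-sided).
t = (x̄ − μ₀)/(s/√n) = (293.2 − 307.5)/(62.31/√58) = -1.748
df = n − 1 = 57
Two-sided p-value ≈ 0.086
Since p ≈ 0.086 < α = 0.1, reject H0; the data support H1.

-1.748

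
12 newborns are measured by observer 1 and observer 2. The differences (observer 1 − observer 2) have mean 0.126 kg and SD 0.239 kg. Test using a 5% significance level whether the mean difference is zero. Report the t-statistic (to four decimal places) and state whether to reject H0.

t = 1.8263; fail to reject H0

H0: μ_d = 0; H1: μ_d ≠ 0 (paired t-test on the differences, two-sided).
t = d̄/(s_d/√n) = 0.126/(0.239/√12) = 1.8263
df = n − 1 = 11
Two-sided p-value ≈ 0.095
Since p ≈ 0.095 > α = 0.05, fail to reject H0; the data do not provide sufficient evidence against H0.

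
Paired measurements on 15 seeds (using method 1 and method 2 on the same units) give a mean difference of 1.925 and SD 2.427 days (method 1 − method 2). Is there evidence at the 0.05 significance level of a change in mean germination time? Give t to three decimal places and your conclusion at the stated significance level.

H0: μ_d = 0; H1: μ_d ≠ 0 (paired t-test on the differences, two-sided).
t = d̄/(s_d/√n) = 1.925/(2.427/√15) = 3.072
df = n − 1 = 14
Two-sided p-value ≈ 0.0083
Since p ≈ 0.0083 < α = 0.05, reject H0; the data support H1.

t = 3.072; reject H0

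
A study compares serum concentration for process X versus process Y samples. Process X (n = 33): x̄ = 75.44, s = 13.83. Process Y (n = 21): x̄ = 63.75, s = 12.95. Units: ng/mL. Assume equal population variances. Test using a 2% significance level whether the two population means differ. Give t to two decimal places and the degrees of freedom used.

t = 3.10, df = 52

Let group 1 = process X, group 2 = process Y. H0: μ_1 = μ_2; H1: μ_1 ≠ μ_2 (two-sample pooled-variance t-test, two-sided).
s_p² = [(33−1)·13.83² + (21−1)·12.95²]/(33+21−2) = 182.205
t = (75.44 − 63.75)/√[182.205·(1/33 + 1/21)] = 3.10
df = n₁ + n₂ − 2 = 52
Two-sided p-value ≈ 0.0031
Since p ≈ 0.0031 < α = 0.02, reject H0; the data support H1.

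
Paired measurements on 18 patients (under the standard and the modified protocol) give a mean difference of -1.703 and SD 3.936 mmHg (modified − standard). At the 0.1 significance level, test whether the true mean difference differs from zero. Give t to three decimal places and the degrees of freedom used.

t = -1.836, df = 17

H0: μ_d = 0; H1: μ_d ≠ 0 (paired t-test on the differences, two-sided).
t = d̄/(s_d/√n) = -1.703/(3.936/√18) = -1.836
df = n − 1 = 17
Two-sided p-value ≈ 0.0840
Since p ≈ 0.0840 < α = 0.1, reject H0; the data support H1.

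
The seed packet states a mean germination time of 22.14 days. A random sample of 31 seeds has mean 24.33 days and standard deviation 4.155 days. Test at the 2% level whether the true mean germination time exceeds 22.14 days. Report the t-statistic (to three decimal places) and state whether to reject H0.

t = 2.935; reject H0

H0: μ = 22.14; H1: μ > 22.14 (one-sample t-test, right-tailed).
t = (x̄ − μ₀)/(s/√n) = (24.33 − 22.14)/(4.155/√31) = 2.935
df = n − 1 = 30
p-value = P(T ≥ 2.935) ≈ 0.003
Since p ≈ 0.003 < α = 0.02, reject H0; the data support H1.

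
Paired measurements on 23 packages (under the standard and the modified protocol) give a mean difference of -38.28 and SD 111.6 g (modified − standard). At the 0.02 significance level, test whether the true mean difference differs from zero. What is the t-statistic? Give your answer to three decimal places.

H0: μ_d = 0; H1: μ_d ≠ 0 (paired t-test on the differences, two-sided).
t = d̄/(s_d/√n) = -38.28/(111.6/√23) = -1.645
df = n − 1 = 22
Two-sided p-value ≈ 0.1142
Since p ≈ 0.1142 > α = 0.02, fail to reject H0; the evidence is not statistically significant.

-1.645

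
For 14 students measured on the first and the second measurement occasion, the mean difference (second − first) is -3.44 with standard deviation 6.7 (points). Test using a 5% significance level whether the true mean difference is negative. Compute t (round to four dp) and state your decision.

H0: μ_d = 0; H1: μ_d < 0 (paired t-test on the differences, left-tailed).
t = d̄/(s_d/√n) = -3.44/(6.7/√14) = -1.9211
df = n − 1 = 13
p-value = P(T ≤ -1.9211) ≈ 0.0385
Since p ≈ 0.0385 < α = 0.05, reject H0; the data support H1.

t = -1.9211; reject H0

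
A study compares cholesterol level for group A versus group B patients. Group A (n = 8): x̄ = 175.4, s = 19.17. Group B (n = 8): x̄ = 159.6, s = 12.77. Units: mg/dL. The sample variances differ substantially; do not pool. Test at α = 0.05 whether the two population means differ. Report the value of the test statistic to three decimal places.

1.940

Let group 1 = group A, group 2 = group B. H0: μ_1 = μ_2; H1: μ_1 ≠ μ_2 (Welch's two-sample t-test, two-sided).
t = (x̄_1 − x̄_2)/√(s_1²/n_1 + s_2²/n_2) = (175.4 − 159.6)/√(19.17²/8 + 12.77²/8) = 1.940
Welch–Satterthwaite df ≈ 12.19
Two-sided p-value ≈ 0.076
Since p ≈ 0.076 > α = 0.05, fail to reject H0; the evidence is not statistically significant.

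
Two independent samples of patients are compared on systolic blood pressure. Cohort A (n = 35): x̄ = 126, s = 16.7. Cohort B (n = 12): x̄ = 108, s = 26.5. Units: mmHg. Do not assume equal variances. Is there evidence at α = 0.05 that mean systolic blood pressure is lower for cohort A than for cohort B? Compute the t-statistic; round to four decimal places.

2.2075

Let group 1 = cohort A, group 2 = cohort B. H0: μ_1 = μ_2; H1: μ_1 < μ_2 (Welch's two-sample t-test, left-tailed).
t = (x̄_1 − x̄_2)/√(s_1²/n_1 + s_2²/n_2) = (126 − 108)/√(16.7²/35 + 26.5²/12) = 2.2075
Welch–Satterthwaite df ≈ 14.11
p-value = P(T ≤ 2.2075) ≈ 0.978
Since p ≈ 0.978 > α = 0.05, fail to reject H0; the data do not provide sufficient evidence against H0.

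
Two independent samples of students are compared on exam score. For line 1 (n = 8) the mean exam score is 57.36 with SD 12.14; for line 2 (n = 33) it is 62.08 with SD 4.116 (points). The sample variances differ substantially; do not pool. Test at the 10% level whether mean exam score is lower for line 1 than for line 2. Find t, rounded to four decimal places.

-1.0847

Let group 1 = line 1, group 2 = line 2. H0: μ_1 = μ_2; H1: μ_1 < μ_2 (Welch's two-sample t-test, left-tailed).
t = (x̄_1 − x̄_2)/√(s_1²/n_1 + s_2²/n_2) = (57.36 − 62.08)/√(12.14²/8 + 4.116²/33) = -1.0847
Welch–Satterthwaite df ≈ 7.39
p-value = P(T ≤ -1.0847) ≈ 0.156
Since p ≈ 0.156 > α = 0.1, fail to reject H0; the data do not provide sufficient evidence against H0.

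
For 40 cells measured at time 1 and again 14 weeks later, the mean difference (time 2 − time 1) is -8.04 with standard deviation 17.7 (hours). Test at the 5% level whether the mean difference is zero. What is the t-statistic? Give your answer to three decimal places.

H0: μ_d = 0; H1: μ_d ≠ 0 (paired t-test on the differences, two-sided).
t = d̄/(s_d/√n) = -8.04/(17.7/√40) = -2.873
df = n − 1 = 39
Two-sided p-value ≈ 0.0065
Since p ≈ 0.0065 < α = 0.05, reject H0; the data support H1.

-2.873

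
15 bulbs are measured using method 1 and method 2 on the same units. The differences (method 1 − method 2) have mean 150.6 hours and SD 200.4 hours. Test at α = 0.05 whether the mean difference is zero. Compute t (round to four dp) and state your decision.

t = 2.9105; reject H0

H0: μ_d = 0; H1: μ_d ≠ 0 (paired t-test on the differences, two-sided).
t = d̄/(s_d/√n) = 150.6/(200.4/√15) = 2.9105
df = n − 1 = 14
Two-sided p-value ≈ 0.011
Since p ≈ 0.011 < α = 0.05, reject H0; the data support H1.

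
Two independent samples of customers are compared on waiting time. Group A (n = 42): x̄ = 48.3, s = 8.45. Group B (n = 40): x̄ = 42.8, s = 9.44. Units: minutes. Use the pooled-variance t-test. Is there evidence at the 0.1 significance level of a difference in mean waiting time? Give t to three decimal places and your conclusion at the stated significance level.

Let group 1 = group A, group 2 = group B. H0: μ_1 = μ_2; H1: μ_1 ≠ μ_2 (two-sample pooled-variance t-test, two-sided).
s_p² = [(42−1)·8.45² + (40−1)·9.44²]/(42+40−2) = 80.0367
t = (48.3 − 42.8)/√[80.0367·(1/42 + 1/40)] = 2.783
df = n₁ + n₂ − 2 = 80
Two-sided p-value ≈ 0.007
Since p ≈ 0.007 < α = 0.1, reject H0; the evidence is statistically significant.

t = 2.783; reject H0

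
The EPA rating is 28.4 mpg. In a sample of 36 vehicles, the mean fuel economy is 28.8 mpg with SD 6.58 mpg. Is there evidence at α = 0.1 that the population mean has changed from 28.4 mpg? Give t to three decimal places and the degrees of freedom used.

H0: μ = 28.4; H1: μ ≠ 28.4 (one-sample t-test, two-sided).
t = (x̄ − μ₀)/(s/√n) = (28.8 − 28.4)/(6.58/√36) = 0.365
df = n − 1 = 35
Two-sided p-value ≈ 0.717
Since p ≈ 0.717 > α = 0.1, fail to reject H0; the data do not provide sufficient evidence against H0.

t = 0.365, df = 35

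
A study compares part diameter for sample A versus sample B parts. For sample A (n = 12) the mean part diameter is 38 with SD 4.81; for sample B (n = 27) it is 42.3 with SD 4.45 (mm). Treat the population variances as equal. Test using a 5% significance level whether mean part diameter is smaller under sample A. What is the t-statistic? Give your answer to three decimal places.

Let group 1 = sample A, group 2 = sample B. H0: μ_1 = μ_2; H1: μ_1 < μ_2 (two-sample pooled-variance t-test, left-tailed).
s_p² = [(12−1)·4.81² + (27−1)·4.45²]/(12+27−2) = 20.7936
t = (38 − 42.3)/√[20.7936·(1/12 + 1/27)] = -2.718
df = n₁ + n₂ − 2 = 37
p-value = P(T ≤ -2.718) ≈ 0.005
Since p ≈ 0.005 < α = 0.05, reject H0; the evidence is statistically significant.

-2.718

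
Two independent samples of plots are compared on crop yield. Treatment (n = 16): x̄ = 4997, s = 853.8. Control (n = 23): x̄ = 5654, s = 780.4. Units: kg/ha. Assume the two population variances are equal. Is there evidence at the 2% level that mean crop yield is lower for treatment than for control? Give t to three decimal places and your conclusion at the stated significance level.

t = -2.489; reject H0

Let group 1 = treatment, group 2 = control. H0: μ_1 = μ_2; H1: μ_1 < μ_2 (two-sample pooled-variance t-test, left-tailed).
s_p² = [(16−1)·853.8² + (23−1)·780.4²]/(16+23−2) = 657653
t = (4997 − 5654)/√[657653·(1/16 + 1/23)] = -2.489
df = n₁ + n₂ − 2 = 37
p-value = P(T ≤ -2.489) ≈ 0.0087
Since p ≈ 0.0087 < α = 0.02, reject H0; the data support H1.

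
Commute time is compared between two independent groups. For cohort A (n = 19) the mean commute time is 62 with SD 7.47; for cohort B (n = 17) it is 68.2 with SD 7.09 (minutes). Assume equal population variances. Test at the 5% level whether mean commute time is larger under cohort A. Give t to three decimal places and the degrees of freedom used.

t = -2.546, df = 34

Let group 1 = cohort A, group 2 = cohort B. H0: μ_1 = μ_2; H1: μ_1 > μ_2 (two-sample pooled-variance t-test, right-tailed).
s_p² = [(19−1)·7.47² + (17−1)·7.09²]/(19+17−2) = 53.1972
t = (62 − 68.2)/√[53.1972·(1/19 + 1/17)] = -2.546
df = n₁ + n₂ − 2 = 34
p-value = P(T ≥ -2.546) ≈ 0.992
Since p ≈ 0.992 > α = 0.05, fail to reject H0; the evidence is not statistically significant.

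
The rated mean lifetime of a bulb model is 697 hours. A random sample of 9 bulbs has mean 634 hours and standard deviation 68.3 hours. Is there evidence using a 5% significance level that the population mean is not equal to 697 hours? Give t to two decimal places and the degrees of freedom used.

H0: μ = 697; H1: μ ≠ 697 (one-sample t-test, two-sided).
t = (x̄ − μ₀)/(s/√n) = (634 − 697)/(68.3/√9) = -2.77
df = n − 1 = 8
Two-sided p-value ≈ 0.024
Since p ≈ 0.024 < α = 0.05, reject H0; the evidence is statistically significant.

t = -2.77, df = 8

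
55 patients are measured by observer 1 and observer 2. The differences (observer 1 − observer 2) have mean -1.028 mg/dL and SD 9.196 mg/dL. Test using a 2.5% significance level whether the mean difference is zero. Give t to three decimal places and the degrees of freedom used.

t = -0.829, df = 54

H0: μ_d = 0; H1: μ_d ≠ 0 (paired t-test on the differences, two-sided).
t = d̄/(s_d/√n) = -1.028/(9.196/√55) = -0.829
df = n − 1 = 54
Two-sided p-value ≈ 0.411
Since p ≈ 0.411 > α = 0.025, fail to reject H0; the evidence is not statistically significant.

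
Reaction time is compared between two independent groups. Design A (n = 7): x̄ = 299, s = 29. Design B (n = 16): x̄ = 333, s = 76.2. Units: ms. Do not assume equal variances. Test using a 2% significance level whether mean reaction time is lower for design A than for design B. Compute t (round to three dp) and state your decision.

t = -1.547; fail to reject H0

Let group 1 = design A, group 2 = design B. H0: μ_1 = μ_2; H1: μ_1 < μ_2 (Welch's two-sample t-test, left-tailed).
t = (x̄_1 − x̄_2)/√(s_1²/n_1 + s_2²/n_2) = (299 − 333)/√(29²/7 + 76.2²/16) = -1.547
Welch–Satterthwaite df ≈ 20.86
p-value = P(T ≤ -1.547) ≈ 0.068
Since p ≈ 0.068 > α = 0.02, fail to reject H0; the evidence is not statistically significant.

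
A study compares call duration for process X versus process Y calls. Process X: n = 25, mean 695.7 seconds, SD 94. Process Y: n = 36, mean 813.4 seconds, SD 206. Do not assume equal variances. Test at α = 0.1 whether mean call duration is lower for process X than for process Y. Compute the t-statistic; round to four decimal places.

-3.0069

Let group 1 = process X, group 2 = process Y. H0: μ_1 = μ_2; H1: μ_1 < μ_2 (Welch's two-sample t-test, left-tailed).
t = (x̄_1 − x̄_2)/√(s_1²/n_1 + s_2²/n_2) = (695.7 − 813.4)/√(94²/25 + 206²/36) = -3.0069
Welch–Satterthwaite df ≈ 52.28
p-value = P(T ≤ -3.0069) ≈ 0.002
Since p ≈ 0.002 < α = 0.1, reject H0; the data support H1.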